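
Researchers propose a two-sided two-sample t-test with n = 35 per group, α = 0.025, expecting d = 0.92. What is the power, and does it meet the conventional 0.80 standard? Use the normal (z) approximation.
Power ≈ 0.95; the study is adequately powered (power ≥ 0.80)

Power calculation (two-sample t-test, normal approximation):
z_β = d · √(n/2) - z_{α/2}
z_β = 0.92 · √(35/2) - 2.241
z_β = 0.92 · 4.183 - 2.241
z_β = 1.607

Power = Φ(z_β) = Φ(1.607) ≈ 0.946

Effect size d = 0.92 is large by Cohen's convention (0.2/0.5/0.8).

Threshold: power ≥ 0.80 is conventionally adequate.
Power ≈ 0.95 → the study is adequately powered (power ≥ 0.80).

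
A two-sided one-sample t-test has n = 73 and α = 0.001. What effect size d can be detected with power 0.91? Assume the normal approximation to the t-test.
d ≈ 0.54

Minimum detectable effect (one-sample t-test, normal approximation):
d = (z_{α/2} + z_β) / √n
d = (3.291 + 1.341) / √73
d = 4.631 / 8.544
d ≈ 0.54

By Cohen's convention (0.2 small / 0.5 medium / 0.8 large): medium effect.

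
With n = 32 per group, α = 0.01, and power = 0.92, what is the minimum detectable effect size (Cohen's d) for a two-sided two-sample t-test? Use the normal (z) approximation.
d ≈ 1.00

Minimum detectable effect (two-sample t-test, normal approximation):
d = (z_{α/2} + z_β) / √(n/2)
d = (2.576 + 1.405) / √(32/2)
d = 3.981 / 4.000
d ≈ 1.00

By Cohen's convention (0.2 small / 0.5 medium / 0.8 large): large effect.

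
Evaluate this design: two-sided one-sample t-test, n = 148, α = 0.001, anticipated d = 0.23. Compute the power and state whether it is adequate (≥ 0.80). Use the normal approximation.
Power ≈ 0.31; the study is underpowered (power < 0.80)

Power calculation (one-sample t-test, normal approximation):
z_β = d · √n - z_{α/2}
z_β = 0.23 · √148 - 3.291
z_β = 0.23 · 12.166 - 3.291
z_β = -0.492

Power = Φ(z_β) = Φ(-0.492) ≈ 0.311

Effect size d = 0.23 is small by Cohen's convention (0.2/0.5/0.8).

Threshold: power ≥ 0.80 is conventionally adequate.
Power ≈ 0.31 → the study is underpowered (power < 0.80).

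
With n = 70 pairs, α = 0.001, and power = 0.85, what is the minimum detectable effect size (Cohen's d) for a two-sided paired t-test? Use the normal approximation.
d ≈ 0.52

Minimum detectable effect (paired t-test, normal approximation):
d = (z_{α/2} + z_β) / √n
d = (3.291 + 1.036) / √70
d = 4.327 / 8.367
d ≈ 0.52

By Cohen's convention (0.2 small / 0.5 medium / 0.8 large): medium effect.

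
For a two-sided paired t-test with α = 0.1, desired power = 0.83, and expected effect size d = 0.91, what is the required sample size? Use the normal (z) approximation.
n = 9 pairs

Sample size formula (paired t-test, normal approximation):
n = ((z_{α/2} + z_β) / d)²

z_{α/2} = 1.645 (for α = 0.1, two-sided)
z_β = 0.954 (for power = 0.83)
d = 0.91

n = ((1.645 + 0.954) / 0.91)²
n = (2.856)²
n ≈ 8.16
Round up to the next whole number: n = 9 pairs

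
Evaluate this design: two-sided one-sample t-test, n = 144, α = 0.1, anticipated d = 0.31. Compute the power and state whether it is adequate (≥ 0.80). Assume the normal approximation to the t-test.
Power ≈ 0.98; the study is adequately powered (power ≥ 0.80)

Power calculation (one-sample t-test, normal approximation):
z_β = d · √n - z_{α/2}
z_β = 0.31 · √144 - 1.645
z_β = 0.31 · 12.000 - 1.645
z_β = 2.075

Power = Φ(z_β) = Φ(2.075) ≈ 0.981

Effect size d = 0.31 is small by Cohen's convention (0.2/0.5/0.8).

Threshold: power ≥ 0.80 is conventionally adequate.
Power ≈ 0.98 → the study is adequately powered (power ≥ 0.80).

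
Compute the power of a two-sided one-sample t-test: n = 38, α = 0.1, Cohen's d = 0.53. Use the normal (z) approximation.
Power ≈ 0.95

Power calculation (one-sample t-test, normal approximation):
z_β = d · √n - z_{α/2}
z_β = 0.53 · √38 - 1.645
z_β = 0.53 · 6.164 - 1.645
z_β = 1.622

Power = Φ(z_β) = Φ(1.622) ≈ 0.948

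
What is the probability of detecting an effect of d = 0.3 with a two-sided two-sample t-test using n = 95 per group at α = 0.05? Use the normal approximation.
Power ≈ 0.54

Power calculation (two-sample t-test, normal approximation):
z_β = d · √(n/2) - z_{α/2}
z_β = 0.3 · √(95/2) - 1.960
z_β = 0.3 · 6.892 - 1.960
z_β = 0.108

Power = Φ(z_β) = Φ(0.108) ≈ 0.543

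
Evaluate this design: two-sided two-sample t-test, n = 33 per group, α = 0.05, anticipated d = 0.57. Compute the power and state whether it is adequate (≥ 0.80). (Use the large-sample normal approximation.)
Power ≈ 0.64; the study is underpowered (power < 0.80)

Power calculation (two-sample t-test, normal approximation):
z_β = d · √(n/2) - z_{α/2}
z_β = 0.57 · √(33/2) - 1.960
z_β = 0.57 · 4.062 - 1.960
z_β = 0.355

Power = Φ(z_β) = Φ(0.355) ≈ 0.639

Effect size d = 0.57 is medium by Cohen's convention (0.2/0.5/0.8).

Threshold: power ≥ 0.80 is conventionally adequate.
Power ≈ 0.64 → the study is underpowered (power < 0.80).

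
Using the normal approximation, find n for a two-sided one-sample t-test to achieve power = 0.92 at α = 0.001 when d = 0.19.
n = 611

Sample size formula (one-sample t-test, normal approximation):
n = ((z_{α/2} + z_β) / d)²

z_{α/2} = 3.291 (for α = 0.001, two-sided)
z_β = 1.405 (for power = 0.92)
d = 0.19

n = ((3.291 + 1.405) / 0.19)²
n = (24.716)²
n ≈ 610.88
Round up to the next whole number: n = 611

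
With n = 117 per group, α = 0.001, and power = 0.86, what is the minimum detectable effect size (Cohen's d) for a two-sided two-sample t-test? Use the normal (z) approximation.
d ≈ 0.57

Minimum detectable effect (two-sample t-test, normal approximation):
d = (z_{α/2} + z_β) / √(n/2)
d = (3.291 + 1.080) / √(117/2)
d = 4.371 / 7.649
d ≈ 0.57

By Cohen's convention (0.2 small / 0.5 medium / 0.8 large): medium effect.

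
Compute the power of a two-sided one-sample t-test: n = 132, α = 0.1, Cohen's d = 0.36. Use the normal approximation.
Power ≈ 0.99

Power calculation (one-sample t-test, normal approximation):
z_β = d · √n - z_{α/2}
z_β = 0.36 · √132 - 1.645
z_β = 0.36 · 11.489 - 1.645
z_β = 2.491

Power = Φ(z_β) = Φ(2.491) ≈ 0.994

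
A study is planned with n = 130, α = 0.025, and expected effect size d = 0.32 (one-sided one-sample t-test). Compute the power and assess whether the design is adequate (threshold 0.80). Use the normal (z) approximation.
Power ≈ 0.95; the study is adequately powered (power ≥ 0.80)

Power calculation (one-sample t-test, normal approximation):
z_β = d · √n - z_α
z_β = 0.32 · √130 - 1.960
z_β = 0.32 · 11.402 - 1.960
z_β = 1.689

Power = Φ(z_β) = Φ(1.689) ≈ 0.954

Effect size d = 0.32 is small by Cohen's convention (0.2/0.5/0.8).

Threshold: power ≥ 0.80 is conventionally adequate.
Power ≈ 0.95 → the study is adequately powered (power ≥ 0.80).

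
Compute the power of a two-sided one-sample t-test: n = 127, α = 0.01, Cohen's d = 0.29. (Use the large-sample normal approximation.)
Power ≈ 0.76

Power calculation (one-sample t-test, normal approximation):
z_β = d · √n - z_{α/2}
z_β = 0.29 · √127 - 2.576
z_β = 0.29 · 11.269 - 2.576
z_β = 0.692

Power = Φ(z_β) = Φ(0.692) ≈ 0.756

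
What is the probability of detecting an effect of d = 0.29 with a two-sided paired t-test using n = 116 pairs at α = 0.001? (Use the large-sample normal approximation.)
Power ≈ 0.43

Power calculation (paired t-test, normal approximation):
z_β = d · √n - z_{α/2}
z_β = 0.29 · √116 - 3.291
z_β = 0.29 · 10.770 - 3.291
z_β = -0.167

Power = Φ(z_β) = Φ(-0.167) ≈ 0.434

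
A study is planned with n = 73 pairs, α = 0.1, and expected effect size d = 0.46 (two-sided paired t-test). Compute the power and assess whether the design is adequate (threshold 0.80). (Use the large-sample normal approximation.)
Power ≈ 0.99; the study is adequately powered (power ≥ 0.80)

Power calculation (paired t-test, normal approximation):
z_β = d · √n - z_{α/2}
z_β = 0.46 · √73 - 1.645
z_β = 0.46 · 8.544 - 1.645
z_β = 2.285

Power = Φ(z_β) = Φ(2.285) ≈ 0.989

Effect size d = 0.46 is small by Cohen's convention (0.2/0.5/0.8).

Threshold: power ≥ 0.80 is conventionally adequate.
Power ≈ 0.99 → the study is adequately powered (power ≥ 0.80).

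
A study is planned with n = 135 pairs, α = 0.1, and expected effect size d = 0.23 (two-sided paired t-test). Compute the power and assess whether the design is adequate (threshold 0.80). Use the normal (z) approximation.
Power ≈ 0.85; the study is adequately powered (power ≥ 0.80)

Power calculation (paired t-test, normal approximation):
z_β = d · √n - z_{α/2}
z_β = 0.23 · √135 - 1.645
z_β = 0.23 · 11.619 - 1.645
z_β = 1.028

Power = Φ(z_β) = Φ(1.028) ≈ 0.848

Effect size d = 0.23 is small by Cohen's convention (0.2/0.5/0.8).

Threshold: power ≥ 0.80 is conventionally adequate.
Power ≈ 0.85 → the study is adequately powered (power ≥ 0.80).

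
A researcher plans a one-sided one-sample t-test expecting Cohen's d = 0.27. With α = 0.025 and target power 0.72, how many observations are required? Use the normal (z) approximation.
n = 89

Sample size formula (one-sample t-test, normal approximation):
n = ((z_α + z_β) / d)²

z_α = 1.960 (for α = 0.025, one-sided)
z_β = 0.583 (for power = 0.72)
d = 0.27

n = ((1.960 + 0.583) / 0.27)²
n = (9.419)²
n ≈ 88.72
Round up to the next whole number: n = 89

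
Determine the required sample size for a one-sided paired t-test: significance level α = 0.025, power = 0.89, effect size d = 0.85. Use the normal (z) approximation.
n = 15 pairs

Sample size formula (paired t-test, normal approximation):
n = ((z_α + z_β) / d)²

z_α = 1.960 (for α = 0.025, one-sided)
z_β = 1.227 (for power = 0.89)
d = 0.85

n = ((1.960 + 1.227) / 0.85)²
n = (3.749)²
n ≈ 14.06
Round up to the next whole number: n = 15 pairs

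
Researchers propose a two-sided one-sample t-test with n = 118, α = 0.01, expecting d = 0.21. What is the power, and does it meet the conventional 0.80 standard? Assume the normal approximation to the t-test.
Power ≈ 0.38; the study is underpowered (power < 0.80)

Power calculation (one-sample t-test, normal approximation):
z_β = d · √n - z_{α/2}
z_β = 0.21 · √118 - 2.576
z_β = 0.21 · 10.863 - 2.576
z_β = -0.295

Power = Φ(z_β) = Φ(-0.295) ≈ 0.384

Effect size d = 0.21 is small by Cohen's convention (0.2/0.5/0.8).

Threshold: power ≥ 0.80 is conventionally adequate.
Power ≈ 0.38 → the study is underpowered (power < 0.80).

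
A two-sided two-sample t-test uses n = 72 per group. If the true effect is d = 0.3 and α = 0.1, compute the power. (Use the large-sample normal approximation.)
Power ≈ 0.56

Power calculation (two-sample t-test, normal approximation):
z_β = d · √(n/2) - z_{α/2}
z_β = 0.3 · √(72/2) - 1.645
z_β = 0.3 · 6.000 - 1.645
z_β = 0.155

Power = Φ(z_β) = Φ(0.155) ≈ 0.562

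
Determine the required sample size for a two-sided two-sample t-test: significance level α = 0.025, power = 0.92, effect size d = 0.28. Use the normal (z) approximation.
n = 340 per group

Sample size formula (two-sample t-test, normal approximation):
n = 2 · ((z_{α/2} + z_β) / d)²

z_{α/2} = 2.241 (for α = 0.025, two-sided)
z_β = 1.405 (for power = 0.92)
d = 0.28

n = 2 · ((2.241 + 1.405) / 0.28)²
n = 2 · (13.021)²
n ≈ 339.09
Round up to the next whole number: n = 340 per group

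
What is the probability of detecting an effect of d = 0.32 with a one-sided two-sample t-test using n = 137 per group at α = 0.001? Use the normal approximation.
Power ≈ 0.33

Power calculation (two-sample t-test, normal approximation):
z_β = d · √(n/2) - z_α
z_β = 0.32 · √(137/2) - 3.090
z_β = 0.32 · 8.276 - 3.090
z_β = -0.442

Power = Φ(z_β) = Φ(-0.442) ≈ 0.329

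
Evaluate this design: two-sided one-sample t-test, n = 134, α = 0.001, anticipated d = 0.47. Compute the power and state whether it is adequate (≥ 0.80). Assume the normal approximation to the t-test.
Power ≈ 0.98; the study is adequately powered (power ≥ 0.80)

Power calculation (one-sample t-test, normal approximation):
z_β = d · √n - z_{α/2}
z_β = 0.47 · √134 - 3.291
z_β = 0.47 · 11.576 - 3.291
z_β = 2.150

Power = Φ(z_β) = Φ(2.150) ≈ 0.984

Effect size d = 0.47 is small by Cohen's convention (0.2/0.5/0.8).

Threshold: power ≥ 0.80 is conventionally adequate.
Power ≈ 0.98 → the study is adequately powered (power ≥ 0.80).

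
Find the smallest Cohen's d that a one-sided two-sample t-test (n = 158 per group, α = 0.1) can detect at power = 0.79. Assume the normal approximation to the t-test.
d ≈ 0.23

Minimum detectable effect (two-sample t-test, normal approximation):
d = (z_α + z_β) / √(n/2)
d = (1.282 + 0.806) / √(158/2)
d = 2.088 / 8.888
d ≈ 0.23

By Cohen's convention (0.2 small / 0.5 medium / 0.8 large): small effect.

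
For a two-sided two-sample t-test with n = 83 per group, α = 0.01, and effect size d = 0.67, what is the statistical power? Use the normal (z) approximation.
Power ≈ 0.96

Power calculation (two-sample t-test, normal approximation):
z_β = d · √(n/2) - z_{α/2}
z_β = 0.67 · √(83/2) - 2.576
z_β = 0.67 · 6.442 - 2.576
z_β = 1.740

Power = Φ(z_β) = Φ(1.740) ≈ 0.959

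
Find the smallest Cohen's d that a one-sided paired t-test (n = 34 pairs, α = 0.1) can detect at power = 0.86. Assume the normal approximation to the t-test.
d ≈ 0.41

Minimum detectable effect (paired t-test, normal approximation):
d = (z_α + z_β) / √n
d = (1.282 + 1.080) / √34
d = 2.362 / 5.831
d ≈ 0.41

By Cohen's convention (0.2 small / 0.5 medium / 0.8 large): small effect.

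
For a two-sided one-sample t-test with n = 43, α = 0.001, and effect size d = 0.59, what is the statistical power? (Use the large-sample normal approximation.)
Power ≈ 0.72

Power calculation (one-sample t-test, normal approximation):
z_β = d · √n - z_{α/2}
z_β = 0.59 · √43 - 3.291
z_β = 0.59 · 6.557 - 3.291
z_β = 0.578

Power = Φ(z_β) = Φ(0.578) ≈ 0.718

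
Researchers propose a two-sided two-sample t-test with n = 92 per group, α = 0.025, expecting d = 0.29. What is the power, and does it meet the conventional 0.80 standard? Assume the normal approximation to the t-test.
Power ≈ 0.39; the study is underpowered (power < 0.80)

Power calculation (two-sample t-test, normal approximation):
z_β = d · √(n/2) - z_{α/2}
z_β = 0.29 · √(92/2) - 2.241
z_β = 0.29 · 6.782 - 2.241
z_β = -0.275

Power = Φ(z_β) = Φ(-0.275) ≈ 0.392

Effect size d = 0.29 is small by Cohen's convention (0.2/0.5/0.8).

Threshold: power ≥ 0.80 is conventionally adequate.
Power ≈ 0.39 → the study is underpowered (power < 0.80).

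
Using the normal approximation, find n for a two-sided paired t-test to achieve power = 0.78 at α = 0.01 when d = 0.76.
n = 20 pairs

Sample size formula (paired t-test, normal approximation):
n = ((z_{α/2} + z_β) / d)²

z_{α/2} = 2.576 (for α = 0.01, two-sided)
z_β = 0.772 (for power = 0.78)
d = 0.76

n = ((2.576 + 0.772) / 0.76)²
n = (4.405)²
n ≈ 19.40
Round up to the next whole number: n = 20 pairs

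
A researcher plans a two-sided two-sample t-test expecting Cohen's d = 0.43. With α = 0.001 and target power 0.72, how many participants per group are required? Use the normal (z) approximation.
n = 163 per group

Sample size formula (two-sample t-test, normal approximation):
n = 2 · ((z_{α/2} + z_β) / d)²

z_{α/2} = 3.291 (for α = 0.001, two-sided)
z_β = 0.583 (for power = 0.72)
d = 0.43

n = 2 · ((3.291 + 0.583) / 0.43)²
n = 2 · (9.009)²
n ≈ 162.32
Round up to the next whole number: n = 163 per group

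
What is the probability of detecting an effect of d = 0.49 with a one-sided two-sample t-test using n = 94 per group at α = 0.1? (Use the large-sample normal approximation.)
Power ≈ 0.98

Power calculation (two-sample t-test, normal approximation):
z_β = d · √(n/2) - z_α
z_β = 0.49 · √(94/2) - 1.282
z_β = 0.49 · 6.856 - 1.282
z_β = 2.078

Power = Φ(z_β) = Φ(2.078) ≈ 0.981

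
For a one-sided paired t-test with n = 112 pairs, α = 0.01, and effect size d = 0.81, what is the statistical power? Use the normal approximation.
Power ≈ 1.00

Power calculation (paired t-test, normal approximation):
z_β = d · √n - z_α
z_β = 0.81 · √112 - 2.326
z_β = 0.81 · 10.583 - 2.326
z_β = 6.246

Power = Φ(z_β) = Φ(6.246) ≈ 1.000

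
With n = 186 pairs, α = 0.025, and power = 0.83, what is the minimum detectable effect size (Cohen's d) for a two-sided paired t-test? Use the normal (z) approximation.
d ≈ 0.23

Minimum detectable effect (paired t-test, normal approximation):
d = (z_{α/2} + z_β) / √n
d = (2.241 + 0.954) / √186
d = 3.196 / 13.638
d ≈ 0.23

By Cohen's convention (0.2 small / 0.5 medium / 0.8 large): small effect.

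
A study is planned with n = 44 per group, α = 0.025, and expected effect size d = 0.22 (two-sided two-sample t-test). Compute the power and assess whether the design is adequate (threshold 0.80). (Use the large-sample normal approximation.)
Power ≈ 0.11; the study is underpowered (power < 0.80)

Power calculation (two-sample t-test, normal approximation):
z_β = d · √(n/2) - z_{α/2}
z_β = 0.22 · √(44/2) - 2.241
z_β = 0.22 · 4.690 - 2.241
z_β = -1.210

Power = Φ(z_β) = Φ(-1.210) ≈ 0.113

Effect size d = 0.22 is small by Cohen's convention (0.2/0.5/0.8).

Threshold: power ≥ 0.80 is conventionally adequate.
Power ≈ 0.11 → the study is underpowered (power < 0.80).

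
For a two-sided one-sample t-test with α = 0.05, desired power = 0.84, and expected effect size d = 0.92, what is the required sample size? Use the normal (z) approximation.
n = 11

Sample size formula (one-sample t-test, normal approximation):
n = ((z_{α/2} + z_β) / d)²

z_{α/2} = 1.960 (for α = 0.05, two-sided)
z_β = 0.994 (for power = 0.84)
d = 0.92

n = ((1.960 + 0.994) / 0.92)²
n = (3.211)²
n ≈ 10.31
Round up to the next whole number: n = 11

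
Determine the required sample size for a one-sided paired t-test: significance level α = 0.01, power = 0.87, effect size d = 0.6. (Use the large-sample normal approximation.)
n = 34 pairs

Sample size formula (paired t-test, normal approximation):
n = ((z_α + z_β) / d)²

z_α = 2.326 (for α = 0.01, one-sided)
z_β = 1.126 (for power = 0.87)
d = 0.6

n = ((2.326 + 1.126) / 0.6)²
n = (5.753)²
n ≈ 33.10
Round up to the next whole number: n = 34 pairs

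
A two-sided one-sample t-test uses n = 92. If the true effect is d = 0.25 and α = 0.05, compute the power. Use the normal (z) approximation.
Power ≈ 0.67

Power calculation (one-sample t-test, normal approximation):
z_β = d · √n - z_{α/2}
z_β = 0.25 · √92 - 1.960
z_β = 0.25 · 9.592 - 1.960
z_β = 0.438

Power = Φ(z_β) = Φ(0.438) ≈ 0.669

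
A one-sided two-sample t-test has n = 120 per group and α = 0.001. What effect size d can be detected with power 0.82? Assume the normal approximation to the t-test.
d ≈ 0.52

Minimum detectable effect (two-sample t-test, normal approximation):
d = (z_α + z_β) / √(n/2)
d = (3.090 + 0.915) / √(120/2)
d = 4.006 / 7.746
d ≈ 0.52

By Cohen's convention (0.2 small / 0.5 medium / 0.8 large): medium effect.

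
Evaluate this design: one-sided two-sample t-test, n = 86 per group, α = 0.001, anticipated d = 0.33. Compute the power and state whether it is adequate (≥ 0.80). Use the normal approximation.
Power ≈ 0.18; the study is underpowered (power < 0.80)

Power calculation (two-sample t-test, normal approximation):
z_β = d · √(n/2) - z_α
z_β = 0.33 · √(86/2) - 3.090
z_β = 0.33 · 6.557 - 3.090
z_β = -0.926

Power = Φ(z_β) = Φ(-0.926) ≈ 0.177

Effect size d = 0.33 is small by Cohen's convention (0.2/0.5/0.8).

Threshold: power ≥ 0.80 is conventionally adequate.
Power ≈ 0.18 → the study is underpowered (power < 0.80).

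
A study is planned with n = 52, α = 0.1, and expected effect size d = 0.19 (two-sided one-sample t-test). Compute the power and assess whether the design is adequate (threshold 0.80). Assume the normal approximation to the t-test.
Power ≈ 0.39; the study is underpowered (power < 0.80)

Power calculation (one-sample t-test, normal approximation):
z_β = d · √n - z_{α/2}
z_β = 0.19 · √52 - 1.645
z_β = 0.19 · 7.211 - 1.645
z_β = -0.275

Power = Φ(z_β) = Φ(-0.275) ≈ 0.392

Effect size d = 0.19 is very small by Cohen's convention (0.2/0.5/0.8).

Threshold: power ≥ 0.80 is conventionally adequate.
Power ≈ 0.39 → the study is underpowered (power < 0.80).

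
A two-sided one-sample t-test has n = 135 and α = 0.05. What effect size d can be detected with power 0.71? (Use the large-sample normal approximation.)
d ≈ 0.22

Minimum detectable effect (one-sample t-test, normal approximation):
d = (z_{α/2} + z_β) / √n
d = (1.960 + 0.553) / √135
d = 2.513 / 11.619
d ≈ 0.22

By Cohen's convention (0.2 small / 0.5 medium / 0.8 large): small effect.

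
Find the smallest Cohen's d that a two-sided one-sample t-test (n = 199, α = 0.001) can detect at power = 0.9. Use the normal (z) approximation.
d ≈ 0.32

Minimum detectable effect (one-sample t-test, normal approximation):
d = (z_{α/2} + z_β) / √n
d = (3.291 + 1.282) / √199
d = 4.572 / 14.107
d ≈ 0.32

By Cohen's convention (0.2 small / 0.5 medium / 0.8 large): small effect.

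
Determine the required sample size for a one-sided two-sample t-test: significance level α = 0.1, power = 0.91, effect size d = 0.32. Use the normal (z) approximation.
n = 135 per group

Sample size formula (two-sample t-test, normal approximation):
n = 2 · ((z_α + z_β) / d)²

z_α = 1.282 (for α = 0.1, one-sided)
z_β = 1.341 (for power = 0.91)
d = 0.32

n = 2 · ((1.282 + 1.341) / 0.32)²
n = 2 · (8.197)²
n ≈ 134.38
Round up to the next whole number: n = 135 per group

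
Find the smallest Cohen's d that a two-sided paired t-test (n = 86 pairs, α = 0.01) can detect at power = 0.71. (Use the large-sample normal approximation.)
d ≈ 0.34

Minimum detectable effect (paired t-test, normal approximation):
d = (z_{α/2} + z_β) / √n
d = (2.576 + 0.553) / √86
d = 3.129 / 9.274
d ≈ 0.34

By Cohen's convention (0.2 small / 0.5 medium / 0.8 large): small effect.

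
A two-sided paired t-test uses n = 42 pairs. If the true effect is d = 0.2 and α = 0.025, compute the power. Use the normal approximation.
Power ≈ 0.17

Power calculation (paired t-test, normal approximation):
z_β = d · √n - z_{α/2}
z_β = 0.2 · √42 - 2.241
z_β = 0.2 · 6.481 - 2.241
z_β = -0.945

Power = Φ(z_β) = Φ(-0.945) ≈ 0.172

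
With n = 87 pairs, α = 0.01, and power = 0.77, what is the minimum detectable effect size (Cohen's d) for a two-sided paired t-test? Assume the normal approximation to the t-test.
d ≈ 0.36

Minimum detectable effect (paired t-test, normal approximation):
d = (z_{α/2} + z_β) / √n
d = (2.576 + 0.739) / √87
d = 3.315 / 9.327
d ≈ 0.36

By Cohen's convention (0.2 small / 0.5 medium / 0.8 large): small effect.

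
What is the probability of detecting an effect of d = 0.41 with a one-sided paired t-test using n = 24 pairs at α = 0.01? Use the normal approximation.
Power ≈ 0.38

Power calculation (paired t-test, normal approximation):
z_β = d · √n - z_α
z_β = 0.41 · √24 - 2.326
z_β = 0.41 · 4.899 - 2.326
z_β = -0.318

Power = Φ(z_β) = Φ(-0.318) ≈ 0.375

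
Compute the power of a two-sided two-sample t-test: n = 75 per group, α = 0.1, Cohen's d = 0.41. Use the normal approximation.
Power ≈ 0.81

Power calculation (two-sample t-test, normal approximation):
z_β = d · √(n/2) - z_{α/2}
z_β = 0.41 · √(75/2) - 1.645
z_β = 0.41 · 6.124 - 1.645
z_β = 0.866

Power = Φ(z_β) = Φ(0.866) ≈ 0.807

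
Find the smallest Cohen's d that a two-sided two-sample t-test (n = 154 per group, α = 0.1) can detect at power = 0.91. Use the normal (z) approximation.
d ≈ 0.34

Minimum detectable effect (two-sample t-test, normal approximation):
d = (z_{α/2} + z_β) / √(n/2)
d = (1.645 + 1.341) / √(154/2)
d = 2.986 / 8.775
d ≈ 0.34

By Cohen's convention (0.2 small / 0.5 medium / 0.8 large): small effect.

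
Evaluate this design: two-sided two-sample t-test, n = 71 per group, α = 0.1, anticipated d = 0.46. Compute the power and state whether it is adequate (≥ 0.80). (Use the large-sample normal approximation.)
Power ≈ 0.86; the study is adequately powered (power ≥ 0.80)

Power calculation (two-sample t-test, normal approximation):
z_β = d · √(n/2) - z_{α/2}
z_β = 0.46 · √(71/2) - 1.645
z_β = 0.46 · 5.958 - 1.645
z_β = 1.096

Power = Φ(z_β) = Φ(1.096) ≈ 0.863

Effect size d = 0.46 is small by Cohen's convention (0.2/0.5/0.8).

Threshold: power ≥ 0.80 is conventionally adequate.
Power ≈ 0.86 → the study is adequately powered (power ≥ 0.80).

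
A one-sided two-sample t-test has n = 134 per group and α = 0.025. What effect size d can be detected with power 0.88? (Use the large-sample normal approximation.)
d ≈ 0.38

Minimum detectable effect (two-sample t-test, normal approximation):
d = (z_α + z_β) / √(n/2)
d = (1.960 + 1.175) / √(134/2)
d = 3.135 / 8.185
d ≈ 0.38

By Cohen's convention (0.2 small / 0.5 medium / 0.8 large): small effect.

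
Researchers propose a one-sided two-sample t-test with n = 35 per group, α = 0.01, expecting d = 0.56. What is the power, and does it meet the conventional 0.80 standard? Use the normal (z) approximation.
Power ≈ 0.51; the study is underpowered (power < 0.80)

Power calculation (two-sample t-test, normal approximation):
z_β = d · √(n/2) - z_α
z_β = 0.56 · √(35/2) - 2.326
z_β = 0.56 · 4.183 - 2.326
z_β = 0.016

Power = Φ(z_β) = Φ(0.016) ≈ 0.507

Effect size d = 0.56 is medium by Cohen's convention (0.2/0.5/0.8).

Threshold: power ≥ 0.80 is conventionally adequate.
Power ≈ 0.51 → the study is underpowered (power < 0.80).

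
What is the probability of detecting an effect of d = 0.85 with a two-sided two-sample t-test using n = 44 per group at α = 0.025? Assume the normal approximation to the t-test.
Power ≈ 0.96

Power calculation (two-sample t-test, normal approximation):
z_β = d · √(n/2) - z_{α/2}
z_β = 0.85 · √(44/2) - 2.241
z_β = 0.85 · 4.690 - 2.241
z_β = 1.745

Power = Φ(z_β) = Φ(1.745) ≈ 0.960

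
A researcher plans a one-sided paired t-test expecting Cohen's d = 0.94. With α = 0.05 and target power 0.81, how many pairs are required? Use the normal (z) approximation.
n = 8 pairs

Sample size formula (paired t-test, normal approximation):
n = ((z_α + z_β) / d)²

z_α = 1.645 (for α = 0.05, one-sided)
z_β = 0.878 (for power = 0.81)
d = 0.94

n = ((1.645 + 0.878) / 0.94)²
n = (2.684)²
n ≈ 7.20
Round up to the next whole number: n = 8 pairs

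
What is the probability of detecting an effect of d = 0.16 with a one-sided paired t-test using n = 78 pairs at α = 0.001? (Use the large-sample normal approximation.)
Power ≈ 0.05

Power calculation (paired t-test, normal approximation):
z_β = d · √n - z_α
z_β = 0.16 · √78 - 3.090
z_β = 0.16 · 8.832 - 3.090
z_β = -1.677

Power = Φ(z_β) = Φ(-1.677) ≈ 0.047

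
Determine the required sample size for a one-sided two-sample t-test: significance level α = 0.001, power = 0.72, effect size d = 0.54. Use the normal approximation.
n = 93 per group

Sample size formula (two-sample t-test, normal approximation):
n = 2 · ((z_α + z_β) / d)²

z_α = 3.090 (for α = 0.001, one-sided)
z_β = 0.583 (for power = 0.72)
d = 0.54

n = 2 · ((3.090 + 0.583) / 0.54)²
n = 2 · (6.802)²
n ≈ 92.53
Round up to the next whole number: n = 93 per group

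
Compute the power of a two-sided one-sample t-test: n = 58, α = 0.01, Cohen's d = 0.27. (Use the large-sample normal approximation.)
Power ≈ 0.30

Power calculation (one-sample t-test, normal approximation):
z_β = d · √n - z_{α/2}
z_β = 0.27 · √58 - 2.576
z_β = 0.27 · 7.616 - 2.576
z_β = -0.520

Power = Φ(z_β) = Φ(-0.520) ≈ 0.302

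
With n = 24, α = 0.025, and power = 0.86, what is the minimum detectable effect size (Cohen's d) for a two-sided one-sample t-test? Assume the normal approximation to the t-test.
d ≈ 0.68

Minimum detectable effect (one-sample t-test, normal approximation):
d = (z_{α/2} + z_β) / √n
d = (2.241 + 1.080) / √24
d = 3.322 / 4.899
d ≈ 0.68

By Cohen's convention (0.2 small / 0.5 medium / 0.8 large): medium effect.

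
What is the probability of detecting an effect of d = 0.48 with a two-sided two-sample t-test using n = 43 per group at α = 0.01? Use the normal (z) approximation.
Power ≈ 0.36

Power calculation (two-sample t-test, normal approximation):
z_β = d · √(n/2) - z_{α/2}
z_β = 0.48 · √(43/2) - 2.576
z_β = 0.48 · 4.637 - 2.576
z_β = -0.350

Power = Φ(z_β) = Φ(-0.350) ≈ 0.363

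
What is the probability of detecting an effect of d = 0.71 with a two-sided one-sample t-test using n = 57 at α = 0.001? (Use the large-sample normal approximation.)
Power ≈ 0.98

Power calculation (one-sample t-test, normal approximation):
z_β = d · √n - z_{α/2}
z_β = 0.71 · √57 - 3.291
z_β = 0.71 · 7.550 - 3.291
z_β = 2.070

Power = Φ(z_β) = Φ(2.070) ≈ 0.981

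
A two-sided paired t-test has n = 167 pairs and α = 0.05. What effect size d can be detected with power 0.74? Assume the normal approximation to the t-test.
d ≈ 0.20

Minimum detectable effect (paired t-test, normal approximation):
d = (z_{α/2} + z_β) / √n
d = (1.960 + 0.643) / √167
d = 2.603 / 12.923
d ≈ 0.20

By Cohen's convention (0.2 small / 0.5 medium / 0.8 large): small effect.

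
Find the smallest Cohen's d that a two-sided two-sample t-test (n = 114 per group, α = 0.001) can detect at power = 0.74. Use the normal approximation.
d ≈ 0.52

Minimum detectable effect (two-sample t-test, normal approximation):
d = (z_{α/2} + z_β) / √(n/2)
d = (3.291 + 0.643) / √(114/2)
d = 3.934 / 7.550
d ≈ 0.52

By Cohen's convention (0.2 small / 0.5 medium / 0.8 large): medium effect.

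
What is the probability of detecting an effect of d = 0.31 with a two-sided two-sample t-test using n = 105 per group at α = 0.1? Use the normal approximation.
Power ≈ 0.73

Power calculation (two-sample t-test, normal approximation):
z_β = d · √(n/2) - z_{α/2}
z_β = 0.31 · √(105/2) - 1.645
z_β = 0.31 · 7.246 - 1.645
z_β = 0.601

Power = Φ(z_β) = Φ(0.601) ≈ 0.726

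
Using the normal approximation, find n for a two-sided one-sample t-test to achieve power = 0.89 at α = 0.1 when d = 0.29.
n = 99

Sample size formula (one-sample t-test, normal approximation):
n = ((z_{α/2} + z_β) / d)²

z_{α/2} = 1.645 (for α = 0.1, two-sided)
z_β = 1.227 (for power = 0.89)
d = 0.29

n = ((1.645 + 1.227) / 0.29)²
n = (9.903)²
n ≈ 98.07
Round up to the next whole number: n = 99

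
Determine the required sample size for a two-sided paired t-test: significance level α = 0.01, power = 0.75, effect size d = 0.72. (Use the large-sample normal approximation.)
n = 21 pairs

Sample size formula (paired t-test, normal approximation):
n = ((z_{α/2} + z_β) / d)²

z_{α/2} = 2.576 (for α = 0.01, two-sided)
z_β = 0.674 (for power = 0.75)
d = 0.72

n = ((2.576 + 0.674) / 0.72)²
n = (4.514)²
n ≈ 20.38
Round up to the next whole number: n = 21 pairs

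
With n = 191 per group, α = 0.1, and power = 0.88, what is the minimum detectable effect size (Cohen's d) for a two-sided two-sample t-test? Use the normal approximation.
d ≈ 0.29

Minimum detectable effect (two-sample t-test, normal approximation):
d = (z_{α/2} + z_β) / √(n/2)
d = (1.645 + 1.175) / √(191/2)
d = 2.820 / 9.772
d ≈ 0.29

By Cohen's convention (0.2 small / 0.5 medium / 0.8 large): small effect.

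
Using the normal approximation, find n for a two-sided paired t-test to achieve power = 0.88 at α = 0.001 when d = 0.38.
n = 139 pairs

Sample size formula (paired t-test, normal approximation):
n = ((z_{α/2} + z_β) / d)²

z_{α/2} = 3.291 (for α = 0.001, two-sided)
z_β = 1.175 (for power = 0.88)
d = 0.38

n = ((3.291 + 1.175) / 0.38)²
n = (11.753)²
n ≈ 138.13
Round up to the next whole number: n = 139 pairs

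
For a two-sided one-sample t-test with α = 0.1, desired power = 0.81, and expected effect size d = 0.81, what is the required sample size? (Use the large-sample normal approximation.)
n = 10

Sample size formula (one-sample t-test, normal approximation):
n = ((z_{α/2} + z_β) / d)²

z_{α/2} = 1.645 (for α = 0.1, two-sided)
z_β = 0.878 (for power = 0.81)
d = 0.81

n = ((1.645 + 0.878) / 0.81)²
n = (3.115)²
n ≈ 9.70
Round up to the next whole number: n = 10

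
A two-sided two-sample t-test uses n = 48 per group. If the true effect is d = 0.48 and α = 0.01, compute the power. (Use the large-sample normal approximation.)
Power ≈ 0.41

Power calculation (two-sample t-test, normal approximation):
z_β = d · √(n/2) - z_{α/2}
z_β = 0.48 · √(48/2) - 2.576
z_β = 0.48 · 4.899 - 2.576
z_β = -0.224

Power = Φ(z_β) = Φ(-0.224) ≈ 0.411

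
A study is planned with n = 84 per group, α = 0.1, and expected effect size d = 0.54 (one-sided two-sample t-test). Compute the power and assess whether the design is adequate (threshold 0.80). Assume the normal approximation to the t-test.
Power ≈ 0.99; the study is adequately powered (power ≥ 0.80)

Power calculation (two-sample t-test, normal approximation):
z_β = d · √(n/2) - z_α
z_β = 0.54 · √(84/2) - 1.282
z_β = 0.54 · 6.481 - 1.282
z_β = 2.218

Power = Φ(z_β) = Φ(2.218) ≈ 0.987

Effect size d = 0.54 is medium by Cohen's convention (0.2/0.5/0.8).

Threshold: power ≥ 0.80 is conventionally adequate.
Power ≈ 0.99 → the study is adequately powered (power ≥ 0.80).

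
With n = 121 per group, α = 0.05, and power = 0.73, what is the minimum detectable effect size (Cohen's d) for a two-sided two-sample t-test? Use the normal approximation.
d ≈ 0.33

Minimum detectable effect (two-sample t-test, normal approximation):
d = (z_{α/2} + z_β) / √(n/2)
d = (1.960 + 0.613) / √(121/2)
d = 2.573 / 7.778
d ≈ 0.33

By Cohen's convention (0.2 small / 0.5 medium / 0.8 large): small effect.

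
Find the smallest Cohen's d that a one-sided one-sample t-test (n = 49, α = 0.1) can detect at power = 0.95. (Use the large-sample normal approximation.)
d ≈ 0.42

Minimum detectable effect (one-sample t-test, normal approximation):
d = (z_α + z_β) / √n
d = (1.282 + 1.645) / √49
d = 2.926 / 7.000
d ≈ 0.42

By Cohen's convention (0.2 small / 0.5 medium / 0.8 large): small effect.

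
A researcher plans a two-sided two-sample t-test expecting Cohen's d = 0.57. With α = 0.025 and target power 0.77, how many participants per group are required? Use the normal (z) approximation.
n = 55 per group

Sample size formula (two-sample t-test, normal approximation):
n = 2 · ((z_{α/2} + z_β) / d)²

z_{α/2} = 2.241 (for α = 0.025, two-sided)
z_β = 0.739 (for power = 0.77)
d = 0.57

n = 2 · ((2.241 + 0.739) / 0.57)²
n = 2 · (5.228)²
n ≈ 54.66
Round up to the next whole number: n = 55 per group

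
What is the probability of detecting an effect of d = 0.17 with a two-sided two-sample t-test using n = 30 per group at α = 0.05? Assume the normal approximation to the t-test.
Power ≈ 0.10

Power calculation (two-sample t-test, normal approximation):
z_β = d · √(n/2) - z_{α/2}
z_β = 0.17 · √(30/2) - 1.960
z_β = 0.17 · 3.873 - 1.960
z_β = -1.302

Power = Φ(z_β) = Φ(-1.302) ≈ 0.097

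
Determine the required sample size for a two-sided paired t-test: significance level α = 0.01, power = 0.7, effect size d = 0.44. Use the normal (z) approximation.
n = 50 pairs

Sample size formula (paired t-test, normal approximation):
n = ((z_{α/2} + z_β) / d)²

z_{α/2} = 2.576 (for α = 0.01, two-sided)
z_β = 0.524 (for power = 0.7)
d = 0.44

n = ((2.576 + 0.524) / 0.44)²
n = (7.045)²
n ≈ 49.63
Round up to the next whole number: n = 50 pairs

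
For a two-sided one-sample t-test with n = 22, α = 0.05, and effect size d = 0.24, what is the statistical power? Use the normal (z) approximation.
Power ≈ 0.20

Power calculation (one-sample t-test, normal approximation):
z_β = d · √n - z_{α/2}
z_β = 0.24 · √22 - 1.960
z_β = 0.24 · 4.690 - 1.960
z_β = -0.834

Power = Φ(z_β) = Φ(-0.834) ≈ 0.202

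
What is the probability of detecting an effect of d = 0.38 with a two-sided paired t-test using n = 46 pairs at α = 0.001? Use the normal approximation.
Power ≈ 0.24

Power calculation (paired t-test, normal approximation):
z_β = d · √n - z_{α/2}
z_β = 0.38 · √46 - 3.291
z_β = 0.38 · 6.782 - 3.291
z_β = -0.713

Power = Φ(z_β) = Φ(-0.713) ≈ 0.238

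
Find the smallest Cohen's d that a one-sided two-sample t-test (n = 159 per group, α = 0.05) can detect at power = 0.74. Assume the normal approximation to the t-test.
d ≈ 0.26

Minimum detectable effect (two-sample t-test, normal approximation):
d = (z_α + z_β) / √(n/2)
d = (1.645 + 0.643) / √(159/2)
d = 2.288 / 8.916
d ≈ 0.26

By Cohen's convention (0.2 small / 0.5 medium / 0.8 large): small effect.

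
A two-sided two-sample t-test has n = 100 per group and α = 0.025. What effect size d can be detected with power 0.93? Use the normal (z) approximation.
d ≈ 0.53

Minimum detectable effect (two-sample t-test, normal approximation):
d = (z_{α/2} + z_β) / √(n/2)
d = (2.241 + 1.476) / √(100/2)
d = 3.717 / 7.071
d ≈ 0.53

By Cohen's convention (0.2 small / 0.5 medium / 0.8 large): medium effect.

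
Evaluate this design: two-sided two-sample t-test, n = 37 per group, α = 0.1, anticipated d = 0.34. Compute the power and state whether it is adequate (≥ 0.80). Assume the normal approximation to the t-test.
Power ≈ 0.43; the study is underpowered (power < 0.80)

Power calculation (two-sample t-test, normal approximation):
z_β = d · √(n/2) - z_{α/2}
z_β = 0.34 · √(37/2) - 1.645
z_β = 0.34 · 4.301 - 1.645
z_β = -0.182

Power = Φ(z_β) = Φ(-0.182) ≈ 0.428

Effect size d = 0.34 is small by Cohen's convention (0.2/0.5/0.8).

Threshold: power ≥ 0.80 is conventionally adequate.
Power ≈ 0.43 → the study is underpowered (power < 0.80).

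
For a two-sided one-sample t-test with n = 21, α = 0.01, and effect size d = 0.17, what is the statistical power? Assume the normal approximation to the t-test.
Power ≈ 0.04

Power calculation (one-sample t-test, normal approximation):
z_β = d · √n - z_{α/2}
z_β = 0.17 · √21 - 2.576
z_β = 0.17 · 4.583 - 2.576
z_β = -1.797

Power = Φ(z_β) = Φ(-1.797) ≈ 0.036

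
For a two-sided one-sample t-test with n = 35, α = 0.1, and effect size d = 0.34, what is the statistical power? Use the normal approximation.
Power ≈ 0.64

Power calculation (one-sample t-test, normal approximation):
z_β = d · √n - z_{α/2}
z_β = 0.34 · √35 - 1.645
z_β = 0.34 · 5.916 - 1.645
z_β = 0.367

Power = Φ(z_β) = Φ(0.367) ≈ 0.643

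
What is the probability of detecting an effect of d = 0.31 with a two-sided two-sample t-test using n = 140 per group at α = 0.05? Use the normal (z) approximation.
Power ≈ 0.74

Power calculation (two-sample t-test, normal approximation):
z_β = d · √(n/2) - z_{α/2}
z_β = 0.31 · √(140/2) - 1.960
z_β = 0.31 · 8.367 - 1.960
z_β = 0.634

Power = Φ(z_β) = Φ(0.634) ≈ 0.737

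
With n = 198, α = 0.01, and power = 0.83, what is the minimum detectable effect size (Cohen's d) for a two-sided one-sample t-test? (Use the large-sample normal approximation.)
d ≈ 0.25

Minimum detectable effect (one-sample t-test, normal approximation):
d = (z_{α/2} + z_β) / √n
d = (2.576 + 0.954) / √198
d = 3.530 / 14.071
d ≈ 0.25

By Cohen's convention (0.2 small / 0.5 medium / 0.8 large): small effect.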